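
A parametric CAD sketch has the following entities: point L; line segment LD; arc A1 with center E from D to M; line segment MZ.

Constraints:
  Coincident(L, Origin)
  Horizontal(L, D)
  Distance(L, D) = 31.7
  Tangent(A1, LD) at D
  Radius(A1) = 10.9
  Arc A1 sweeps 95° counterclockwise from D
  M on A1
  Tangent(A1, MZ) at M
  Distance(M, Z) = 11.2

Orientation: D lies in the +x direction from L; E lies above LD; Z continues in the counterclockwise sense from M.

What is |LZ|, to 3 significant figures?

47.5

L is at the origin; LD is horizontal with |LD| = 31.7 and D on the +x side, so D = (31.7, 0.00). Tangency of A1 to LD means the radius ED is perpendicular to LD, so E = D + (0, 10.9) = (31.7, 10.9). On A1, D sits at bearing -90° from E; a 95° counterclockwise sweep puts M at bearing 5°, so M = E + 10.9·(cos 5°, sin 5°) = (42.6, 11.8). The tangent condition forces EM to be normal to MZ, so MZ runs along (−sin 5°, cos 5°); with |MZ| = 11.2, Z = (41.6, 23.0). Then |LZ| = |Z − L| = 47.5.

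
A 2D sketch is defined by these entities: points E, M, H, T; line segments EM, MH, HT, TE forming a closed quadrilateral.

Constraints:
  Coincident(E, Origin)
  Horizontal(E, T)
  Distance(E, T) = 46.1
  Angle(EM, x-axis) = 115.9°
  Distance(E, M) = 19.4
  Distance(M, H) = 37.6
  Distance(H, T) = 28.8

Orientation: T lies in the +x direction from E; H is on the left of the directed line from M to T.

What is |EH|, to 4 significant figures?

36.77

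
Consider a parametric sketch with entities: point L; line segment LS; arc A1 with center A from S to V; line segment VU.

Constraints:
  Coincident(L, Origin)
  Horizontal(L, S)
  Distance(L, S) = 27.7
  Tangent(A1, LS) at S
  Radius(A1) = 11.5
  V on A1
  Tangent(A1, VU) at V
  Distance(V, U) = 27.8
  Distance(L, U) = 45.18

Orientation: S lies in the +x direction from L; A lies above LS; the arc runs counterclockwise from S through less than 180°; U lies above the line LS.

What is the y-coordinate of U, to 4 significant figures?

40.56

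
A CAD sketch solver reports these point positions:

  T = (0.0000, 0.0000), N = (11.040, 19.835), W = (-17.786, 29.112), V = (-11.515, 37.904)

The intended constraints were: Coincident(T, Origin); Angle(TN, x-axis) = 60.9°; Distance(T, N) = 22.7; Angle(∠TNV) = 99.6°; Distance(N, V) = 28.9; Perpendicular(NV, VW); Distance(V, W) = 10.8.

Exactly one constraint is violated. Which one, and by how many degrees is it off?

Perpendicular(NV, VW) — off by 3.20°.

T = (0.00, 0.00) ✓; TN at 60.90° ✓; |TN| = 22.70 ✓; ∠TNV = 99.60° ✓; |NV| = 28.90 ✓; ∠(NV, VW) = 93.20° ✗; |VW| = 10.80 ✓.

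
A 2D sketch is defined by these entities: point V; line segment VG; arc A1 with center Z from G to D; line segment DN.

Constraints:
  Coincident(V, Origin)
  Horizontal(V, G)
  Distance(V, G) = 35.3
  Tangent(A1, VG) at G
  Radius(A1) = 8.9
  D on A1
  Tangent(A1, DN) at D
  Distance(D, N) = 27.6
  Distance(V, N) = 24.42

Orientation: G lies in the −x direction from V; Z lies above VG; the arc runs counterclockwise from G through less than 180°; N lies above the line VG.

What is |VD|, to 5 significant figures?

29.056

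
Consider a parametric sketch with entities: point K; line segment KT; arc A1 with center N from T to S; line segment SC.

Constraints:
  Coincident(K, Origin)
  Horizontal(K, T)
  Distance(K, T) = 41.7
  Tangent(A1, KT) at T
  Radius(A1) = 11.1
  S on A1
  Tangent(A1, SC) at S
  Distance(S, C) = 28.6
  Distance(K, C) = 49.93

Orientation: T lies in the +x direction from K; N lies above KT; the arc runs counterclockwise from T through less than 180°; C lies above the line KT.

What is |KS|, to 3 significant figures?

53.2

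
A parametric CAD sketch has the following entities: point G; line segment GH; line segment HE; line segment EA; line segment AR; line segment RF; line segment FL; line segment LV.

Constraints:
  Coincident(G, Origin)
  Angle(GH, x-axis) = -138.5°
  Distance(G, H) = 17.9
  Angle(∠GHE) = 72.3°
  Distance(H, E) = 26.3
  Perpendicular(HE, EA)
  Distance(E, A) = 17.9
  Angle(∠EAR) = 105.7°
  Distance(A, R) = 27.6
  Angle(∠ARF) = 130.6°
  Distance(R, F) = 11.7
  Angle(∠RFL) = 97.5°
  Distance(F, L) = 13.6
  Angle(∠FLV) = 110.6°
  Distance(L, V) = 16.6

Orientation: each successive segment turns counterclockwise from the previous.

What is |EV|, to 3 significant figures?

16.1

G is at the origin; GH runs at -138.5° with length 17.9, so H = (-13.4, -11.9). ∠GHE = 72.3° gives HE at -30.8° from the x-axis; with |HE| = 26.3, E = (9.18, -25.3). The perpendicularity gives EA at right angles to HE, so EA runs at 59.2°; with |EA| = 17.9, A = (18.3, -9.95). ∠EAR = 105.7° gives AR at 134° from the x-axis; with |AR| = 27.6, R = (-0.649, 10.1). ∠ARF = 130.6° gives RF at -177° from the x-axis; with |RF| = 11.7, F = (-12.3, 9.48). ∠RFL = 97.5° gives FL at -94.6° from the x-axis; with |FL| = 13.6, L = (-13.4, -4.08). ∠FLV = 110.6° gives LV at -25.2° from the x-axis; with |LV| = 16.6, V = (1.60, -11.1). Then |EV| = |V − E| = 16.1.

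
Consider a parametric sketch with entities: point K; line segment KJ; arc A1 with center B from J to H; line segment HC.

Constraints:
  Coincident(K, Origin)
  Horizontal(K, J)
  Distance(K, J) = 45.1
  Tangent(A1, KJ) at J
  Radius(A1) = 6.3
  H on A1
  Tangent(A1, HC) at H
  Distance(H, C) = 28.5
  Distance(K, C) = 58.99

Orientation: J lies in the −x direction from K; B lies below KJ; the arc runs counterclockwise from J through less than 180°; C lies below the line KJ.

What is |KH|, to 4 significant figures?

51.84

Checks: K = (0.00, 0.00) ✓; K.y = 0.00, J.y = 0.00 ✓; |BH| = 6.300 ✓; ∠(BH, HC) = 90.00° ✓; |HC| = 28.50 ✓; |KC| = 58.99 ✓.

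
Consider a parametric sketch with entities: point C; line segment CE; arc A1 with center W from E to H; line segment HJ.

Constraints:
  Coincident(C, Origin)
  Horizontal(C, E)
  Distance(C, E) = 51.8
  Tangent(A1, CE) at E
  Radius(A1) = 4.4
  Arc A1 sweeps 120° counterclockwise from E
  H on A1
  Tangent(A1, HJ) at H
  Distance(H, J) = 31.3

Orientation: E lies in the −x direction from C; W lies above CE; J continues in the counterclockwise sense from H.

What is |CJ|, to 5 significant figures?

72.015

C is at the origin; C and E share the same y with |CE| = 51.8 and E on the −x side, so E = (-51.800, 0.0000). The tangent condition forces WE to be normal to CE, so W = E + (0, 4.4) = (-51.800, 4.4000). On A1, E sits at bearing -90° from W; a 120° counterclockwise sweep puts H at bearing 30°, so H = W + 4.4·(cos 30°, sin 30°) = (-47.989, 6.6000). A1 meets HJ tangentially, so WH is at right angles to HJ, so HJ runs along (−sin 30°, cos 30°); with |HJ| = 31.3, J = (-63.639, 33.707). Then |CJ| = |J − C| = 72.015.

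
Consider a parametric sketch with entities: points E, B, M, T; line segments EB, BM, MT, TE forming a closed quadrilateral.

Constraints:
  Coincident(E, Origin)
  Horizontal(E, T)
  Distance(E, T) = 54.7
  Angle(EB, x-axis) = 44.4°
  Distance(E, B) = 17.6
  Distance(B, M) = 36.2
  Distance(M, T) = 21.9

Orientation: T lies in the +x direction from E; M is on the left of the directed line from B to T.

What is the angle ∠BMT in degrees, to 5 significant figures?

94.925°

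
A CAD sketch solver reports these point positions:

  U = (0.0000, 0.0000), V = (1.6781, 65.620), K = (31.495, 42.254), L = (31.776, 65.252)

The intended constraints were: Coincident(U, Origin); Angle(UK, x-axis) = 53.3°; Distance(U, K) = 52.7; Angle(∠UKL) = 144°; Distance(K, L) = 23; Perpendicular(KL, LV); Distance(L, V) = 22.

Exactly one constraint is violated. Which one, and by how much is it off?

Distance(L, V) = 22 — off by 8.10.

U = (0.00, 0.00) ✓; UK at 53.30° ✓; |UK| = 52.70 ✓; ∠UKL = 144.0° ✓; |KL| = 23.00 ✓; ∠(KL, LV) = 90.00° ✓; |LV| = 30.10 ✗.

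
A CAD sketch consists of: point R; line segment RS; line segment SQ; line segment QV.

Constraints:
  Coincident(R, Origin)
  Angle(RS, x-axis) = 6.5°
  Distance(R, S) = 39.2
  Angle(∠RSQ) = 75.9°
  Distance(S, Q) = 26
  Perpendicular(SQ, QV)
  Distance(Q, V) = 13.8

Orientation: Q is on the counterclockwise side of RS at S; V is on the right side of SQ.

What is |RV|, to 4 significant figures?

54.37

∠RSQ = 75.9°, so SQ runs at 6.5° + (180° − 75.9°) = 110.6° from the x-axis; with |SQ| = 26.0, Q = S + 26.0·(cos 110.6°, sin 110.6°) = (29.80, 28.78). The perpendicularity gives QV at right angles to SQ; with |QV| = 13.8 on the right of SQ, V = Q + 13.8·(0.9361, 0.3518) = (42.72, 33.63). Then |RV| = |V − R| = 54.37.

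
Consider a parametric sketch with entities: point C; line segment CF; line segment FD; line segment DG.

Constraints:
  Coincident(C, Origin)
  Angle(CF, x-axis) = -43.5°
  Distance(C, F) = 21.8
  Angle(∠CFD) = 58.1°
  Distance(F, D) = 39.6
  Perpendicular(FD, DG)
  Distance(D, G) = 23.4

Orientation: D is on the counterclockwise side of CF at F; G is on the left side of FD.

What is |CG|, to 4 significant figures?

28.50

C is at the origin; CF runs at -43.5° with length 21.8, so F = 21.8·(cos -43.5°, sin -43.5°) = (15.81, -15.01). ∠CFD = 58.1°, so FD runs at -43.5° + (180° − 58.1°) = 78.40° from the x-axis; with |FD| = 39.6, D = F + 39.6·(cos 78.40°, sin 78.40°) = (23.78, 23.79). FD ⟂ DG; with |DG| = 23.4 on the left of FD, G = D + 23.4·(-0.9796, 0.2011) = (0.8538, 28.49). Then |CG| = |G − C| = 28.50.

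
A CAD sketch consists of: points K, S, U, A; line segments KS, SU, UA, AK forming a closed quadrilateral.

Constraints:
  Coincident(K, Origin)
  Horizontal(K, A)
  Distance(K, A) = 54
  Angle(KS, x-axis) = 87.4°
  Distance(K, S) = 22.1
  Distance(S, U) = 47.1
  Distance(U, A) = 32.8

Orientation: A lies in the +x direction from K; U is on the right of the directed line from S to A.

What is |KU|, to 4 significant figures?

31.69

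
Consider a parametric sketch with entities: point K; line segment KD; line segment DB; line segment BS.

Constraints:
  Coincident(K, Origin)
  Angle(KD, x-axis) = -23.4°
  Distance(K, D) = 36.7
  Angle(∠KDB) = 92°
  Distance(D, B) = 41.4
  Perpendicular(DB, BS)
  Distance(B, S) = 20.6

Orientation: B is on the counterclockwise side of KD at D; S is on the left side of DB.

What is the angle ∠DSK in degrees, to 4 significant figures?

47.10°

∠KDB = 92.0°, so DB runs at -23.4° + (180° − 92.0°) = 64.60° from the x-axis; with |DB| = 41.4, B = D + 41.4·(cos 64.60°, sin 64.60°) = (51.44, 22.82). DB ⟂ BS; with |BS| = 20.6 on the left of DB, S = B + 20.6·(-0.9033, 0.4289) = (32.83, 31.66). Then cos ∠DSK = SD·SK / (|SD||SK|), giving 47.10°.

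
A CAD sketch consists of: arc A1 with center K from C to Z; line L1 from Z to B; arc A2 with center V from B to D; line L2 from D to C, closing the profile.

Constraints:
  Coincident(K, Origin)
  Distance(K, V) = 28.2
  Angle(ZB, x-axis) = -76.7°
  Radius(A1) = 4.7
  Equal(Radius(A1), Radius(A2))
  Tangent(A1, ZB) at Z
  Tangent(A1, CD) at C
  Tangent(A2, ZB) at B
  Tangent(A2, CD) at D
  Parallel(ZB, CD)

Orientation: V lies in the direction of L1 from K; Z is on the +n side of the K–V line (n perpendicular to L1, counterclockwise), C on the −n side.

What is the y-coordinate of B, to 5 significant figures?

-26.362

The slot axis is L1's direction at -76.7°, so u = (cos -76.7°, sin -76.7°) = (0.23005, -0.97318) and n = (−sin -76.7°, cos -76.7°) = (0.97318, 0.23005). K is at the origin and V lies 28.2 along u from K, so V = 28.2·u = (6.4874, -27.444). Tangency of A1 to both parallel lines with radius 4.7 puts Z and C at K ± 4.7·n: Z = (4.5739, 1.0812), C = (-4.5739, -1.0812). Equal radii place B and D the same way about V: B = V + 4.7·n = (11.061, -26.362), D = V − 4.7·n = (1.9135, -28.525). So B.y = -26.362.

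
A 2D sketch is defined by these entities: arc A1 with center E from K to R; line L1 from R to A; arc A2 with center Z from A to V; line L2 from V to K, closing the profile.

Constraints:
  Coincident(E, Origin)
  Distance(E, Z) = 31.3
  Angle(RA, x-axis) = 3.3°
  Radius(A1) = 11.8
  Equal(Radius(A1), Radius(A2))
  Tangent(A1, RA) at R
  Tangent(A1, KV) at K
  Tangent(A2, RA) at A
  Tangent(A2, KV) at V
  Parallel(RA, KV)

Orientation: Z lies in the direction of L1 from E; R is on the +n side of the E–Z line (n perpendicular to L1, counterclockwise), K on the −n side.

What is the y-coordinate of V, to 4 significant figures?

-9.979

The slot axis is L1's direction at 3.3°, so u = (cos 3.3°, sin 3.3°) = (0.9983, 0.05756) and n = (−sin 3.3°, cos 3.3°) = (-0.05756, 0.9983). E is at the origin and Z lies 31.3 along u from E, so Z = 31.3·u = (31.25, 1.802). Tangency of A1 to both parallel lines with radius 11.8 puts R and K at E ± 11.8·n: R = (-0.6793, 11.78), K = (0.6793, -11.78). Equal radii place A and V the same way about Z: A = Z + 11.8·n = (30.57, 13.58), V = Z − 11.8·n = (31.93, -9.979). So V.y = -9.979.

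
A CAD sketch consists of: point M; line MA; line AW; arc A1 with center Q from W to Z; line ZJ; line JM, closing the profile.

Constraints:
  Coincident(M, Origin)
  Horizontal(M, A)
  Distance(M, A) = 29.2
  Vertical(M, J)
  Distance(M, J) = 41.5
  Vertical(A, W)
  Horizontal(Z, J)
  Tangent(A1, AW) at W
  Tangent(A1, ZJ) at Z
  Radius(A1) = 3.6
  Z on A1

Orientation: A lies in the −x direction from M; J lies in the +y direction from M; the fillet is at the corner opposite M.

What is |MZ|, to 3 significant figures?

48.8

The virtual corner opposite M is at (-29.2, 41.5). A1 meets AW tangentially, so QW is at right angles to AW and tangency of A1 to ZJ means the radius QZ is perpendicular to ZJ, with radius 3.6, so the center Q sits 3.6 in from both sides at Q = (-25.6, 37.9). That places the tangent points at W = (-29.2, 37.9) on AW and Z = (-25.6, 41.5) on ZJ. Then |MZ| = |Z − M| = 48.8.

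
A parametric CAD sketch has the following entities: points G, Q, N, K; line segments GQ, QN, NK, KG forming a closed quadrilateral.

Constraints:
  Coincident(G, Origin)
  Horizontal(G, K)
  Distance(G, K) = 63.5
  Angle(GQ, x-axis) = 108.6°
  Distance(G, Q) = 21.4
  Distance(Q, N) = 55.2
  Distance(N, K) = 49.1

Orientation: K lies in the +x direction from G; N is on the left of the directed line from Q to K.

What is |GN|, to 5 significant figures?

61.731

Checks: |QN| = 55.20 ✓; |NK| = 49.10 ✓.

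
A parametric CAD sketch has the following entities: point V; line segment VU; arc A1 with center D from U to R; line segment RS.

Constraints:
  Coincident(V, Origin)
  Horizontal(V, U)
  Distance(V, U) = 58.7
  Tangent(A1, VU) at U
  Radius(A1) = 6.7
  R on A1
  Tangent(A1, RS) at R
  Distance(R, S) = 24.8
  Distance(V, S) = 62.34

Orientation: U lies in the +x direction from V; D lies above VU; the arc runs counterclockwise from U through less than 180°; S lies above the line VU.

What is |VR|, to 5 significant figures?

65.413

V is at the origin; VU is horizontal with |VU| = 58.7 and U on the +x side, so U = (58.700, 0.0000). A1 meets VU tangentially, so DU is at right angles to VU, so D = U + (0, 6.7) = (58.700, 6.7000). Since DR ⟂ RS (tangency), |DS| = √(6.7² + 24.8²) = 25.689 regardless of where R sits on A1. So S lies on both circle(V, 62.34) and circle(D, 25.689); the above-VU intersection is S = (53.576, 31.873). R is the foot of the tangent from S: R = (64.690, 9.7024).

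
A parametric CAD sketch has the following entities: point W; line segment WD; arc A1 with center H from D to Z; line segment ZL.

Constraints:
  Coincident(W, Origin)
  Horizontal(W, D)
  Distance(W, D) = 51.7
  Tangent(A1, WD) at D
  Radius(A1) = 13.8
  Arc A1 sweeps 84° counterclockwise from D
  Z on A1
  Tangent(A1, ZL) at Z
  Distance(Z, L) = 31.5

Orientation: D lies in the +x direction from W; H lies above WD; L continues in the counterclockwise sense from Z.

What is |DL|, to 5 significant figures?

46.882

W is at the origin; W and D share the same y with |WD| = 51.7 and D on the +x side, so D = (51.700, 0.0000). A1 meets WD tangentially, so HD is at right angles to WD, so H = D + (0, 13.8) = (51.700, 13.800). On A1, D sits at bearing -90° from H; an 84° counterclockwise sweep puts Z at bearing -6°, so Z = H + 13.8·(cos -6°, sin -6°) = (65.424, 12.358). Since A1 is tangent to ZL there, HZ ⟂ ZL, so ZL runs along (−sin -6°, cos -6°); with |ZL| = 31.5, L = (68.717, 43.685). Then |DL| = |L − D| = 46.882.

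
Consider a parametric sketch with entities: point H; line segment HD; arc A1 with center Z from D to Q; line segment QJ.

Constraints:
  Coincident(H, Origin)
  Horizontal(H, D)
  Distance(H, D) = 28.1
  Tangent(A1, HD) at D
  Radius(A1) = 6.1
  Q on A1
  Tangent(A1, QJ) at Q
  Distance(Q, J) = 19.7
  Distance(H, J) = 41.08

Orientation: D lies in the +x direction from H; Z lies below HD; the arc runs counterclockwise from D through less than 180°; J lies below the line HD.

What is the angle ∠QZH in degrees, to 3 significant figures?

38.7°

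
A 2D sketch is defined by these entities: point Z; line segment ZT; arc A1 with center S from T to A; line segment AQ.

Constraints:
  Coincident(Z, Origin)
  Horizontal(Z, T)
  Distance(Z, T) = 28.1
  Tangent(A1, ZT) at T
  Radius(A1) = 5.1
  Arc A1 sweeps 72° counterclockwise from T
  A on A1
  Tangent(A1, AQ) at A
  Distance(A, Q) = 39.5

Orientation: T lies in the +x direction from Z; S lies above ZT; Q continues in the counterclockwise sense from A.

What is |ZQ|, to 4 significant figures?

61.05

Z is at the origin; Z and T share the same y with |ZT| = 28.1 and T on the +x side, so T = (28.10, 0.000). The tangent condition forces ST to be normal to ZT, so S = T + (0, 5.1) = (28.10, 5.100). On A1, T sits at bearing -90° from S; a 72° counterclockwise sweep puts A at bearing -18°, so A = S + 5.1·(cos -18°, sin -18°) = (32.95, 3.524). Since A1 is tangent to AQ there, SA ⟂ AQ, so AQ runs along (−sin -18°, cos -18°); with |AQ| = 39.5, Q = (45.16, 41.09). Then |ZQ| = |Q − Z| = 61.05.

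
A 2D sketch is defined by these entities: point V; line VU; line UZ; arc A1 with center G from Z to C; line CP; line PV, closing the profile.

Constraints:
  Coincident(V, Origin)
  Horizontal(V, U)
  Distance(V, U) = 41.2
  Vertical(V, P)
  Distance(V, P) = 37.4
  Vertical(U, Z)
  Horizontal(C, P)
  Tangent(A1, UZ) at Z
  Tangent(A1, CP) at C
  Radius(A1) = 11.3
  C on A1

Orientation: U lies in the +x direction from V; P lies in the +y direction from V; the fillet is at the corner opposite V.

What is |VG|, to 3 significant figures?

39.7

VP is vertical with |VP| = 37.4 and P on the +y side, so P = (0.00, 37.4). The virtual corner opposite V is at (41.2, 37.4). Since A1 is tangent to UZ there, GZ ⟂ UZ and A1 meets CP tangentially, so GC is at right angles to CP, with radius 11.3, so the center G sits 11.3 in from both sides at G = (29.9, 26.1). Then |VG| = |G − V| = 39.7.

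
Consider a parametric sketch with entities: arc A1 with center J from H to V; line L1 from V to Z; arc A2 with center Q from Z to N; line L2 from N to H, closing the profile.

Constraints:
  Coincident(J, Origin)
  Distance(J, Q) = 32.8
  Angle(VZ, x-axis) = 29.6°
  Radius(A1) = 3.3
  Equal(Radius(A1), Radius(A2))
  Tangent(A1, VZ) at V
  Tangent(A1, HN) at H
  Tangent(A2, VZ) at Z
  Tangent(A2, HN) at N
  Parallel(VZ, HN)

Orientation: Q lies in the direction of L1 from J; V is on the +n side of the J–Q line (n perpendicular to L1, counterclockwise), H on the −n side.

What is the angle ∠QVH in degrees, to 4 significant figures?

84.25°

J is at the origin and Q lies 32.8 along u from J, so Q = 32.8·u = (28.52, 16.20). Tangency of A1 to both parallel lines with radius 3.3 puts V and H at J ± 3.3·n: V = (-1.630, 2.869), H = (1.630, -2.869). Then cos ∠QVH = VQ·VH / (|VQ||VH|), giving 84.25°.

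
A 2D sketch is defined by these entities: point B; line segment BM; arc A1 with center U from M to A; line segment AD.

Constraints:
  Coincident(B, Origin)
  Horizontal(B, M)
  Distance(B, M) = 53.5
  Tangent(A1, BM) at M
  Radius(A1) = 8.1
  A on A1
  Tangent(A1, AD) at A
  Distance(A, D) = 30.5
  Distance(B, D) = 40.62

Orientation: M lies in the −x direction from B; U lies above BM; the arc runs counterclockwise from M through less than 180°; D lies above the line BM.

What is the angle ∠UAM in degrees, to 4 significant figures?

62.74°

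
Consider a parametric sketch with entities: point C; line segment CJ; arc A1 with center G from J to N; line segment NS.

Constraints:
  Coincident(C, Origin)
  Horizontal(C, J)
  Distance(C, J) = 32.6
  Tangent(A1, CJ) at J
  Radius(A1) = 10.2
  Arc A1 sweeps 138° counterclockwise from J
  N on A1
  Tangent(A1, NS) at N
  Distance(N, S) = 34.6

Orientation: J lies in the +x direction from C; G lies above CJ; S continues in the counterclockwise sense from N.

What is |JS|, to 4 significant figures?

45.08

C is at the origin; C and J share the same y with |CJ| = 32.6 and J on the +x side, so J = (32.60, 0.000). The tangent condition forces GJ to be normal to CJ, so G = J + (0, 10.2) = (32.60, 10.20). On A1, J sits at bearing -90° from G; a 138° counterclockwise sweep puts N at bearing 48°, so N = G + 10.2·(cos 48°, sin 48°) = (39.43, 17.78). A1 meets NS tangentially, so GN is at right angles to NS, so NS runs along (−sin 48°, cos 48°); with |NS| = 34.6, S = (13.71, 40.93). Then |JS| = |S − J| = 45.08.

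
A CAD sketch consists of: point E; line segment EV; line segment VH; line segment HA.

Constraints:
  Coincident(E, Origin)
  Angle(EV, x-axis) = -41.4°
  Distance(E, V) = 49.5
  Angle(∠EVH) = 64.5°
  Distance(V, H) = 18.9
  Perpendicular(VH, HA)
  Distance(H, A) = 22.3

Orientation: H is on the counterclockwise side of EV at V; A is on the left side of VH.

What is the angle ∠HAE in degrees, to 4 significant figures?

173.9°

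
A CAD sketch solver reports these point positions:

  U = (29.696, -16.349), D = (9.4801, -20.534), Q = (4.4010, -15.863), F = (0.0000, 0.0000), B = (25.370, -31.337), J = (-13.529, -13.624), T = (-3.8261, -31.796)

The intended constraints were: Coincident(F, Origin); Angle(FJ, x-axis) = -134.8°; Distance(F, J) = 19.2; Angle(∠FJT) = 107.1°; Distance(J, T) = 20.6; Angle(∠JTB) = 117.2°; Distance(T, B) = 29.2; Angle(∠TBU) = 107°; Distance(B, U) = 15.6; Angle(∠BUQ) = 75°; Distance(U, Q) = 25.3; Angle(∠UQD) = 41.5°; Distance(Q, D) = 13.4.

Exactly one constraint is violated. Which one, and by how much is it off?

Distance(Q, D) = 13.4 — off by 6.50.

F = (0.00, 0.00) ✓; FJ at -134.8° ✓; |FJ| = 19.20 ✓; ∠FJT = 107.1° ✓; |JT| = 20.60 ✓; ∠JTB = 117.2° ✓; |TB| = 29.20 ✓; ∠TBU = 107.0° ✓; |BU| = 15.60 ✓; ∠BUQ = 75.00° ✓; |UQ| = 25.30 ✓; ∠UQD = 41.50° ✓; |QD| = 6.900 ✗.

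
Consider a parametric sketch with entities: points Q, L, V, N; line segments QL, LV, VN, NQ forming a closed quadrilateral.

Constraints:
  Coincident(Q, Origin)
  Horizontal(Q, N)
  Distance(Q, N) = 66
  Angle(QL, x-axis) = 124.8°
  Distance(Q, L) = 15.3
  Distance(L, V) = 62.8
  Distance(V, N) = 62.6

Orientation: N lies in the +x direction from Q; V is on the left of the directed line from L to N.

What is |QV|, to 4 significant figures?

66.76

Q is at the origin; QN is horizontal with |QN| = 66.0 and N in +x, so N = (66.0, 0). QL runs at 124.8° with |QL| = 15.3, so L = (-8.732, 12.56). V is determined by |LV| = 62.8 and |VN| = 62.6 together: it lies at the intersection of circle(L, 62.8) and circle(N, 62.6). With |LN| = 75.78, the foot of the radical line on LN is 38.06 from L and the perpendicular offset is √(62.8² − 38.06²) = 49.96. Taking the left-of-LN solution: V = (37.08, 55.52).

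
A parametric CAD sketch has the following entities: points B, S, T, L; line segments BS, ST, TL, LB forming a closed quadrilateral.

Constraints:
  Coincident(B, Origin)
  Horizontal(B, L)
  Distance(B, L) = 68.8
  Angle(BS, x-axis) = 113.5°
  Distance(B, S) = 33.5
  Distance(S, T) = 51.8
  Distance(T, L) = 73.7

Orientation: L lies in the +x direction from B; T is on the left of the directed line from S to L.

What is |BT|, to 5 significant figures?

67.733

B is at the origin; BL is horizontal with |BL| = 68.8 and L in +x, so L = (68.8, 0). BS runs at 113.5° with |BS| = 33.5, so S = (-13.358, 30.722). T is determined by |ST| = 51.8 and |TL| = 73.7 together: it lies at the intersection of circle(S, 51.8) and circle(L, 73.7). With |SL| = 87.714, the foot of the radical line on SL is 28.190 from S and the perpendicular offset is √(51.8² − 28.190²) = 43.458. Taking the left-of-SL solution: T = (28.267, 61.553).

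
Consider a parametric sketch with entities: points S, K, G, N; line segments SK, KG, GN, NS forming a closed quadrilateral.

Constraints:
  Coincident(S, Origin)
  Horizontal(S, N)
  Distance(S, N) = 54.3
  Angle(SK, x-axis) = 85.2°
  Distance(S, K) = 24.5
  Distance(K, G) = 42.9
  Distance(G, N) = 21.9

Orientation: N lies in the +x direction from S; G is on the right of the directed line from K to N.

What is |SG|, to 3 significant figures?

33.5

Checks: |KG| = 42.90 ✓; |GN| = 21.90 ✓.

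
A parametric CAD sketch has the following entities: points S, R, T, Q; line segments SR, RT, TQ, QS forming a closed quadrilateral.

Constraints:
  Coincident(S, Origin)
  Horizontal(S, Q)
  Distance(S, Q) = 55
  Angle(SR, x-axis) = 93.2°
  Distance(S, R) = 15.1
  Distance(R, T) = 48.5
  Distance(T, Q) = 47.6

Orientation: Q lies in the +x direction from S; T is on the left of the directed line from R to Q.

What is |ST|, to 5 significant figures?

58.299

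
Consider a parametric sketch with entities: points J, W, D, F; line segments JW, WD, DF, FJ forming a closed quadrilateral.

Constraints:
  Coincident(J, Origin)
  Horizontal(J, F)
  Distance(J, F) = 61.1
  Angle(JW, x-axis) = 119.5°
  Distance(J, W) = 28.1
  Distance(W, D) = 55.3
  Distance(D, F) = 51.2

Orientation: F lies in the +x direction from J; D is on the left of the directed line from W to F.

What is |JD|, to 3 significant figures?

58.8

Checks: |JF| = 61.10 ✓; |JW| = 28.10 ✓; |WD| = 55.30 ✓; |DF| = 51.20 ✓.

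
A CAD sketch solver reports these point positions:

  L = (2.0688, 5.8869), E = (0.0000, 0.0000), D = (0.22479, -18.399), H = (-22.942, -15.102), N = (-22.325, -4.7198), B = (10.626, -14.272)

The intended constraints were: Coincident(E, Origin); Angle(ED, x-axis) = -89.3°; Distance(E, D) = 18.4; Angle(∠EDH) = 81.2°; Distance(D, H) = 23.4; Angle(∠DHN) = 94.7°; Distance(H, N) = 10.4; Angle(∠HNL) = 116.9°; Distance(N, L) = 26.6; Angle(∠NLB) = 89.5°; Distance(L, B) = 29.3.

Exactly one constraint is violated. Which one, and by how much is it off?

Distance(L, B) = 29.3 — off by 7.40.

E = (0.00, 0.00) ✓; ED at -89.30° ✓; |ED| = 18.40 ✓; ∠EDH = 81.20° ✓; |DH| = 23.40 ✓; ∠DHN = 94.70° ✓; |HN| = 10.40 ✓; ∠HNL = 116.9° ✓; |NL| = 26.60 ✓; ∠NLB = 89.50° ✓; |LB| = 21.90 ✗.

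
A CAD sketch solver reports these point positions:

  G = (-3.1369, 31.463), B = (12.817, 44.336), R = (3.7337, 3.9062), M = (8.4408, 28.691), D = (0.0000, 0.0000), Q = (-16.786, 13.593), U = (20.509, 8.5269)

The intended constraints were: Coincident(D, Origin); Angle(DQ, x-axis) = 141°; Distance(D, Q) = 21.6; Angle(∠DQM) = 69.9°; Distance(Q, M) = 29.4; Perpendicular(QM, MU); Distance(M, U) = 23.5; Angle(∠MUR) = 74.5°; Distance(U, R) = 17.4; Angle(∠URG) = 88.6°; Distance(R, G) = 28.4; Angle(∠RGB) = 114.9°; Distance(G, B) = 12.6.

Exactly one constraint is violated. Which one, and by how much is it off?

Distance(G, B) = 12.6 — off by 7.90.

D = (0.00, 0.00) ✓; DQ at 141.0° ✓; |DQ| = 21.60 ✓; ∠DQM = 69.90° ✓; |QM| = 29.40 ✓; ∠(QM, MU) = 90.00° ✓; |MU| = 23.50 ✓; ∠MUR = 74.50° ✓; |UR| = 17.40 ✓; ∠URG = 88.60° ✓; |RG| = 28.40 ✓; ∠RGB = 114.9° ✓; |GB| = 20.50 ✗.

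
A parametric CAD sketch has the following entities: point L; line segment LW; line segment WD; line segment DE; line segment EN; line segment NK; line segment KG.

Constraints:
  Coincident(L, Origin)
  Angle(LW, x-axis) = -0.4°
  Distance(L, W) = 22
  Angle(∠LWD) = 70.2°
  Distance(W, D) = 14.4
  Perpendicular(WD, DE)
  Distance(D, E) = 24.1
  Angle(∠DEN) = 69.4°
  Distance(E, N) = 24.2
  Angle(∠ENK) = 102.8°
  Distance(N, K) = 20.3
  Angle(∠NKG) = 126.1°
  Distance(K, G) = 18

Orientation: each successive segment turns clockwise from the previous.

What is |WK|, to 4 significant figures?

7.121

L is at the origin; LW runs at -0.4° with length 22.0, so W = (22.00, -0.1536). ∠LWD = 70.2° gives WD at -110.2° from the x-axis; with |WD| = 14.4, D = (17.03, -13.67). WD ⟂ DE, so DE runs at 159.8°; with |DE| = 24.1, E = (-5.591, -5.346). ∠DEN = 69.4° gives EN at 49.20° from the x-axis; with |EN| = 24.2, N = (10.22, 12.97). ∠ENK = 102.8° gives NK at -28.00° from the x-axis; with |NK| = 20.3, K = (28.15, 3.443). Then |WK| = |K − W| = 7.121.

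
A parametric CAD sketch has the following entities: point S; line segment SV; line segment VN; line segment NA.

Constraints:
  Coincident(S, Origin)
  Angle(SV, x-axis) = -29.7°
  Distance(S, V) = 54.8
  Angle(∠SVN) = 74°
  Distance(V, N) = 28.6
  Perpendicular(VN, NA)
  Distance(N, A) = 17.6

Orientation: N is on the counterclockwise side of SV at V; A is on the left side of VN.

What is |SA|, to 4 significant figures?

37.58

∠SVN = 74.0°, so VN runs at -29.7° + (180° − 74.0°) = 76.30° from the x-axis; with |VN| = 28.6, N = V + 28.6·(cos 76.30°, sin 76.30°) = (54.37, 0.6352). The perpendicularity gives NA at right angles to VN; with |NA| = 17.6 on the left of VN, A = N + 17.6·(-0.9715, 0.2368) = (37.28, 4.804). Then |SA| = |A − S| = 37.58.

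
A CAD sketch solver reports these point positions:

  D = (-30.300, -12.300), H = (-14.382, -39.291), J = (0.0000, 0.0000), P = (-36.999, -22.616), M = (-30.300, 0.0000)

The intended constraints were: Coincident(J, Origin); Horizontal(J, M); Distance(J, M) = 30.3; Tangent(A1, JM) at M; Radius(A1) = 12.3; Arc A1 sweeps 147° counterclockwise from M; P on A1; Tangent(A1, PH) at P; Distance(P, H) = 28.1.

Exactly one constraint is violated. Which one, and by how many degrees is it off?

Tangent(A1, PH) at P — off by 3.40°.

J = (0.00, 0.00) ✓; J.y = 0.00, M.y = 0.00 ✓; |JM| = 30.30 ✓; ∠(DM, MJ) = 90.00° ✓; |DM| = 12.30 ✓; bearing(D→P) − bearing(D→M) = 147.0° ✓; |DP| = 12.30 ✓; ∠(DP, PH) = 93.40° ✗; |PH| = 28.10 ✓.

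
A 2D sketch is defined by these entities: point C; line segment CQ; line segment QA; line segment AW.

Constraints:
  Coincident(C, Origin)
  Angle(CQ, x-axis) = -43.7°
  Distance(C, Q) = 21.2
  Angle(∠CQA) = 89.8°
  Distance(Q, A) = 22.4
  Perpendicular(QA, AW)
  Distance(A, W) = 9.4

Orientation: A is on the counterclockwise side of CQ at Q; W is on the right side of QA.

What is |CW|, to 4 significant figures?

37.88

C is at the origin; CQ runs at -43.7° with length 21.2, so Q = 21.2·(cos -43.7°, sin -43.7°) = (15.33, -14.65). ∠CQA = 89.8°, so QA runs at -43.7° + (180° − 89.8°) = 46.50° from the x-axis; with |QA| = 22.4, A = Q + 22.4·(cos 46.50°, sin 46.50°) = (30.75, 1.602). QA ⟂ AW; with |AW| = 9.4 on the right of QA, W = A + 9.4·(0.7254, -0.6884) = (37.56, -4.869). Then |CW| = |W − C| = 37.88.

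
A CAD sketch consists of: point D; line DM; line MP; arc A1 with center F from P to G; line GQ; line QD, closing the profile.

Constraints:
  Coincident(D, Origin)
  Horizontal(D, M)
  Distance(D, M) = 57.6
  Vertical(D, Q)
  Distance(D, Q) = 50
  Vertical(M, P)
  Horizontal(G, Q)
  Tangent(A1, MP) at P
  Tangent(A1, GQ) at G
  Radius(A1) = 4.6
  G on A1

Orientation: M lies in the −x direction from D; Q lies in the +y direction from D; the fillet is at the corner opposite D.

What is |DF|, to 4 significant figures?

69.79

D is at the origin; DM is horizontal with |DM| = 57.6 and M on the −x side, so M = (-57.60, 0.000). D and Q share the same x with |DQ| = 50.0 and Q on the +y side, so Q = (0.000, 50.00). The virtual corner opposite D is at (-57.60, 50.00). A1 meets MP tangentially, so FP is at right angles to MP and the tangent condition forces FG to be normal to GQ, with radius 4.6, so the center F sits 4.6 in from both sides at F = (-53.00, 45.40). Then |DF| = |F − D| = 69.79.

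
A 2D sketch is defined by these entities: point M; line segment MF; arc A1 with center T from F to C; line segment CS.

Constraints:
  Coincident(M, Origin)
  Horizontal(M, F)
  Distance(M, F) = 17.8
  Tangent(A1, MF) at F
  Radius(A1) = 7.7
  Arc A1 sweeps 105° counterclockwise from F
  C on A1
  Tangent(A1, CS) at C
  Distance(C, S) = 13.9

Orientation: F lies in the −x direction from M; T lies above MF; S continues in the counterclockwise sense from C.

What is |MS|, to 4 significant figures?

27.01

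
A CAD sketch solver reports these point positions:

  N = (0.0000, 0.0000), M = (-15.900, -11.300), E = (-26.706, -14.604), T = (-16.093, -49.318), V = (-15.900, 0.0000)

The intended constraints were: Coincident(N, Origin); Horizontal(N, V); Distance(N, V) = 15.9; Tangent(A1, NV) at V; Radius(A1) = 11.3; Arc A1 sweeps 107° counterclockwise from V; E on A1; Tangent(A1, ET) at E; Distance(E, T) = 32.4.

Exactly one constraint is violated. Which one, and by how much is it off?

Distance(E, T) = 32.4 — off by 3.90.

N = (0.00, 0.00) ✓; N.y = 0.00, V.y = 0.00 ✓; |NV| = 15.90 ✓; ∠(MV, VN) = 90.00° ✓; |MV| = 11.30 ✓; bearing(M→E) − bearing(M→V) = 107.0° ✓; |ME| = 11.30 ✓; ∠(ME, ET) = 90.00° ✓; |ET| = 36.30 ✗.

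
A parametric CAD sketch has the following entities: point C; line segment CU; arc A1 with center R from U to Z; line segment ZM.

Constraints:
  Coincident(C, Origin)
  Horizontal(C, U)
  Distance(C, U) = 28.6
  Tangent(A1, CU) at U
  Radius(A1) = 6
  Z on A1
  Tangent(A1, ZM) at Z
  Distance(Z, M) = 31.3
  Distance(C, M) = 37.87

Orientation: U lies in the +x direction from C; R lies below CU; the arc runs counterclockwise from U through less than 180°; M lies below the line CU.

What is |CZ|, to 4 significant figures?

23.23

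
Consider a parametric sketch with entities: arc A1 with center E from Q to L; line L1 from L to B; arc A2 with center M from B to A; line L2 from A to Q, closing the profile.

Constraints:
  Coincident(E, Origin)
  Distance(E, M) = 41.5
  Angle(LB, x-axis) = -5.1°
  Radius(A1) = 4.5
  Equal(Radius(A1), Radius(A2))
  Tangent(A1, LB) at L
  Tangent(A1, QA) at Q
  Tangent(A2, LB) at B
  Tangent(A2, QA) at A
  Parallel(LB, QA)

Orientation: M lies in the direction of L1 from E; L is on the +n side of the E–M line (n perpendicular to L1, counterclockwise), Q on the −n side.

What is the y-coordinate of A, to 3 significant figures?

-8.17

The slot axis is L1's direction at -5.1°, so u = (cos -5.1°, sin -5.1°) = (0.996, -0.0889) and n = (−sin -5.1°, cos -5.1°) = (0.0889, 0.996). E is at the origin and M lies 41.5 along u from E, so M = 41.5·u = (41.3, -3.69). Tangency of A1 to both parallel lines with radius 4.5 puts L and Q at E ± 4.5·n: L = (0.400, 4.48), Q = (-0.400, -4.48). Equal radii place B and A the same way about M: B = M + 4.5·n = (41.7, 0.793), A = M − 4.5·n = (40.9, -8.17). So A.y = -8.17.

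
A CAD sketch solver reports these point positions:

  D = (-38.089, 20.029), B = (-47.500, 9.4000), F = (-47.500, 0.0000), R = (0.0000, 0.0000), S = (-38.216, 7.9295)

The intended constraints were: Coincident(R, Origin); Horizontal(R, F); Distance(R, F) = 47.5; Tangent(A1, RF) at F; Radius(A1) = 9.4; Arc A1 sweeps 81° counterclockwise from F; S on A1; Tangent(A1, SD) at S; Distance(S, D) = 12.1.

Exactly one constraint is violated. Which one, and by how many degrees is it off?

Tangent(A1, SD) at S — off by 8.40°.

R = (0.00, 0.00) ✓; R.y = 0.00, F.y = 0.00 ✓; |RF| = 47.50 ✓; ∠(BF, FR) = 90.00° ✓; |BF| = 9.400 ✓; bearing(B→S) − bearing(B→F) = 81.00° ✓; |BS| = 9.400 ✓; ∠(BS, SD) = 81.60° ✗; |SD| = 12.10 ✓.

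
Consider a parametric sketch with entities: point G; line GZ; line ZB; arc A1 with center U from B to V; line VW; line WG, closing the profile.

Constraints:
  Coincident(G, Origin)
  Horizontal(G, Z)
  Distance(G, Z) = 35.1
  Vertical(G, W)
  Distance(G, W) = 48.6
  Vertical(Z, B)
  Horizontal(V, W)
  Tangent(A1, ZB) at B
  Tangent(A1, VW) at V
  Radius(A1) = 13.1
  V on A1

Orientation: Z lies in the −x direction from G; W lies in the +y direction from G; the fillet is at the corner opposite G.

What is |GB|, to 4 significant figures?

49.92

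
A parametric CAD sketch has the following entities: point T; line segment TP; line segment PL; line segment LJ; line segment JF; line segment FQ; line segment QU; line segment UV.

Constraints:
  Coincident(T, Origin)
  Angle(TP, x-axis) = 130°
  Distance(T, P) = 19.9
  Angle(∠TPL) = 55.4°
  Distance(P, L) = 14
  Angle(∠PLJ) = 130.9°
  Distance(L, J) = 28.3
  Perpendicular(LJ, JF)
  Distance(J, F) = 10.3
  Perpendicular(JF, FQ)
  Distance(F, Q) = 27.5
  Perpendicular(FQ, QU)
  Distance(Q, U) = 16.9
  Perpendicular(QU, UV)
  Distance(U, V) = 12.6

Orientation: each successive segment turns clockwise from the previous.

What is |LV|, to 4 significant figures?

14.94

T is at the origin; TP runs at 130.0° with length 19.9, so P = (-12.79, 15.24). ∠TPL = 55.4° gives PL at 5.400° from the x-axis; with |PL| = 14.0, L = (1.146, 16.56). ∠PLJ = 130.9° gives LJ at -43.70° from the x-axis; with |LJ| = 28.3, J = (21.61, -2.990). LJ ⟂ JF, so JF runs at -133.7°; with |JF| = 10.3, F = (14.49, -10.44). JF is perpendicular to FQ, so FQ runs at 136.3°; with |FQ| = 27.5, Q = (-5.391, 8.563). FQ is perpendicular to QU, so QU runs at 46.30°; with |QU| = 16.9, U = (6.285, 20.78). QU is perpendicular to UV, so UV runs at -43.70°; with |UV| = 12.6, V = (15.39, 12.08). Then |LV| = |V − L| = 14.94.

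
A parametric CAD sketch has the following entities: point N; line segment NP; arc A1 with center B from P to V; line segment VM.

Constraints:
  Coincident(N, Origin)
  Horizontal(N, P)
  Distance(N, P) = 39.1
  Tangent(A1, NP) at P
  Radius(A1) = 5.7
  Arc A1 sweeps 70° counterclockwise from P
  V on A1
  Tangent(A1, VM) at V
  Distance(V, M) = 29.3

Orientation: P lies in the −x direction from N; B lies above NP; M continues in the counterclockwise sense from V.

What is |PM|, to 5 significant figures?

34.859

N is at the origin; NP is horizontal with |NP| = 39.1 and P on the −x side, so P = (-39.100, 0.0000). A1 meets NP tangentially, so BP is at right angles to NP, so B = P + (0, 5.7) = (-39.100, 5.7000). On A1, P sits at bearing -90° from B; a 70° counterclockwise sweep puts V at bearing -20°, so V = B + 5.7·(cos -20°, sin -20°) = (-33.744, 3.7505). Tangency of A1 to VM means the radius BV is perpendicular to VM, so VM runs along (−sin -20°, cos -20°); with |VM| = 29.3, M = (-23.723, 31.283). Then |PM| = |M − P| = 34.859.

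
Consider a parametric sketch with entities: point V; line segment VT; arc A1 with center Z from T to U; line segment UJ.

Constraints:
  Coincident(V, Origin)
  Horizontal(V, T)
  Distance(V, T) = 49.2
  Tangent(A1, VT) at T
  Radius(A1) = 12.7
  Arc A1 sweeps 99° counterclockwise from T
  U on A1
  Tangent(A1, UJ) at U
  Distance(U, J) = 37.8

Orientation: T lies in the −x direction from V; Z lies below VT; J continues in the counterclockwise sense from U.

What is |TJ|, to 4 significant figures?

52.44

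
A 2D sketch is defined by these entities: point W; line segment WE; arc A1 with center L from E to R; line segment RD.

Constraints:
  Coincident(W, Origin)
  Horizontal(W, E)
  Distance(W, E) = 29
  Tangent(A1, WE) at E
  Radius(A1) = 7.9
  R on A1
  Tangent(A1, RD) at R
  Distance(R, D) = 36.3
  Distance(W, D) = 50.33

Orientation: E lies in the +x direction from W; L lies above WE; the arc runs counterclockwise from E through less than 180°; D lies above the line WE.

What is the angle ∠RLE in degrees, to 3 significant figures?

111°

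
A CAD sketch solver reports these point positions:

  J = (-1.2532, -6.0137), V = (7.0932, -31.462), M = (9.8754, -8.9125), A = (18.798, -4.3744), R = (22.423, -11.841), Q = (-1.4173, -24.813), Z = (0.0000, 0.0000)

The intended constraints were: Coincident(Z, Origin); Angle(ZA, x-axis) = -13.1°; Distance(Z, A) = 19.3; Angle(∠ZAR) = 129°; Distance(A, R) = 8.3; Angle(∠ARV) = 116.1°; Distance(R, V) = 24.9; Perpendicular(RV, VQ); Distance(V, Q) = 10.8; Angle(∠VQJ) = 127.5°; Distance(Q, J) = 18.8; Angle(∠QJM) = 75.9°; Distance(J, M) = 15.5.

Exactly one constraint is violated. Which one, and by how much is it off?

Distance(J, M) = 15.5 — off by 4.00.

Z = (0.00, 0.00) ✓; ZA at -13.10° ✓; |ZA| = 19.30 ✓; ∠ZAR = 129.0° ✓; |AR| = 8.300 ✓; ∠ARV = 116.1° ✓; |RV| = 24.90 ✓; ∠(RV, VQ) = 90.00° ✓; |VQ| = 10.80 ✓; ∠VQJ = 127.5° ✓; |QJ| = 18.80 ✓; ∠QJM = 75.90° ✓; |JM| = 11.50 ✗.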